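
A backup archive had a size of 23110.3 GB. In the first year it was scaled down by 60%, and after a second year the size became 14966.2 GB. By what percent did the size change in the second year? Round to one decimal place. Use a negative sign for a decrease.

After the first year: 23110.3 × 0.4 = 9244.12.
Second-year multiplier: 14966.2 ÷ 9244.12 ≈ 1.619.
That is a change of 61.9%.

61.9%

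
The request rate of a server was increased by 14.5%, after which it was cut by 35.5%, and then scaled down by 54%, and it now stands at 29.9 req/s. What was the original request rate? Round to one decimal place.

The overall multiplier applied was 1.145 × 0.645 × 0.46 = 0.3397215.
So the original request rate was 29.9 ÷ 0.3397215 ≈ 88.0 req/s.

88.0 req/s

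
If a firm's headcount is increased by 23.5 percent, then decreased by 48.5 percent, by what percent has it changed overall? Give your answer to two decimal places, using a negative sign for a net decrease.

-36.40%

A 23.5% increase multiplies by 1.235.
Then a 48.5% decrease: 1.235 × 0.515 = 0.636025.
Overall factor 0.636025, i.e. -36.40%.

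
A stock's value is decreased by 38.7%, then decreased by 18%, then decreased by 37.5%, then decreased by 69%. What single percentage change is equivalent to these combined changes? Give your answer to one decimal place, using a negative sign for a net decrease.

-90.3%

A 38.7% decrease multiplies by 0.613.
Then an 18% decrease: 0.613 × 0.82 = 0.50266.
Then a 37.5% decrease: 0.50266 × 0.625 = 0.3141625.
Then a 69% decrease: 0.3141625 × 0.31 = 0.097390375.
Overall factor 0.097390375, i.e. -90.3%.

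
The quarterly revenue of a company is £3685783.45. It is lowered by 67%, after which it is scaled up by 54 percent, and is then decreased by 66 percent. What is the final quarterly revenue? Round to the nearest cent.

Each change multiplies by a factor: 0.33 × 1.54 × 0.34 = 0.172788.
£3685783.45 × 0.172788 = £636859.1507586 ≈ £636859.15.

£636859.15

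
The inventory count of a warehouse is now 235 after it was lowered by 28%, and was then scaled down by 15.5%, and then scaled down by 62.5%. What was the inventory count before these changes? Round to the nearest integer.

1030

The overall multiplier applied was 0.72 × 0.845 × 0.375 = 0.22815.
So the original inventory count was 235 ÷ 0.22815 ≈ 1030.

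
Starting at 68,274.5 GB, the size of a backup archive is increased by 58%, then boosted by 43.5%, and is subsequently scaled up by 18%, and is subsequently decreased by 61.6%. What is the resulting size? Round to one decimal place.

58% increase: 68,274.5 × 1.58 = 107873.71.
43.5% increase: 107873.71 × 1.435 = 154798.77385.
After the 18% increase: 154798.77385 × 1.18 = 182662.553143.
After the 61.6% decrease: 182662.553143 × 0.384 = 70142.420406912 ≈ 70,142.4.

70,142.4 GB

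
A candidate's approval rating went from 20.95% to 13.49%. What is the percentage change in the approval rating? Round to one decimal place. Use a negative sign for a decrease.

The change is 13.49 − 20.95 = -7.46 percentage points.
Relative to the original 20.95%, that is -7.46 ÷ 20.95 ≈ -35.6%.

-35.6%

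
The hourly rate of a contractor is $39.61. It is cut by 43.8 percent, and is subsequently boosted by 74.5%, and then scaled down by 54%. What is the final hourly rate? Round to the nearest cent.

Each change multiplies by a factor: 0.562 × 1.745 × 0.46 = 0.4511174.
$39.61 × 0.4511174 = $17.868760214 ≈ $17.87.

$17.87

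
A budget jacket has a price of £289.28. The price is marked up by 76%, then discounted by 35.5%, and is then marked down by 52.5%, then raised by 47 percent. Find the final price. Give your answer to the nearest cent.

£229.30

After the 76% increase: £289.28 × 1.76 = £509.1328.
Apply the 35.5% decrease: £509.1328 × 0.645 = £328.390656.
52.5% decrease: £328.390656 × 0.475 = £155.9855616.
47% increase: £155.9855616 × 1.47 = £229.298775552 ≈ £229.30.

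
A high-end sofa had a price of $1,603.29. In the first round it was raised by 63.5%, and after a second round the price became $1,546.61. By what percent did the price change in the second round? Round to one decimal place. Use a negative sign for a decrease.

-41.0%

After the first round: $1,603.29 × 1.635 = $2621.37915.
Second-round multiplier: $1,546.61 ÷ $2621.37915 ≈ 0.59.
That is a change of -41.0%.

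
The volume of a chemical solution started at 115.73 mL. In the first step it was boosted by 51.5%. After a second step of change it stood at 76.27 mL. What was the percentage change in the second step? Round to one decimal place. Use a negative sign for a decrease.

-56.5%

After the first step: 115.73 × 1.515 = 175.33095.
Second-step multiplier: 76.27 ÷ 175.33095 ≈ 0.43501.
That is a change of -56.5%.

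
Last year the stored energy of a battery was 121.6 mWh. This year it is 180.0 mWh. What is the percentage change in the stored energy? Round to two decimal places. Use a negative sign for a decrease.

Change: 180.0 − 121.6 = 58.4.
Relative to the original: 58.4 ÷ 121.6 ≈ 48.03%.

48.03%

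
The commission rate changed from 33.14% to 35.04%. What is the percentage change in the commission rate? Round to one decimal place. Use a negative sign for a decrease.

The change is 35.04 − 33.14 = 1.90 percentage points.
Relative to the original 33.14%, that is 1.90 ÷ 33.14 ≈ 5.7%.

5.7%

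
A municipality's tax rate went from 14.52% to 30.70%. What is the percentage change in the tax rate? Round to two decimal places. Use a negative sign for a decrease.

111.43%

The change is 30.70 − 14.52 = 16.18 percentage points.
Relative to the original 14.52%, that is 16.18 ÷ 14.52 ≈ 111.43%.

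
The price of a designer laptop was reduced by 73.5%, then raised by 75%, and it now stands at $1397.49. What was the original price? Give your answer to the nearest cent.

$3013.46

The overall multiplier applied was 0.265 × 1.75 = 0.46375.
So the original price was $1397.49 ÷ 0.46375 ≈ $3013.46.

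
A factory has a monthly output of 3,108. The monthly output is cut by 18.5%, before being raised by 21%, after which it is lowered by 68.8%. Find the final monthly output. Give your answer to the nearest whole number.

956

Each change multiplies by a factor: 0.815 × 1.21 × 0.312 = 0.3076788.
3,108 × 0.3076788 = 956.2657104 ≈ 956.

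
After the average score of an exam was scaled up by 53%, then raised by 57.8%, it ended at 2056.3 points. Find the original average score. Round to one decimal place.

Undoing the 57.8% increase: 2056.3 ÷ 1.578 ≈ 1303.105196.
Undoing the 53% increase: 1303.105196 ÷ 1.53 ≈ 851.7 points.

851.7 points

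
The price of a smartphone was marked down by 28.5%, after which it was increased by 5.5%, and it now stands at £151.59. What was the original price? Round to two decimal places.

£200.96

The overall multiplier applied was 0.715 × 1.055 = 0.754325.
So the original price was £151.59 ÷ 0.754325 ≈ £200.96.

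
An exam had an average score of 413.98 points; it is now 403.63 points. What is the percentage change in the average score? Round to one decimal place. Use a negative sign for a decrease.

Change: 403.63 − 413.98 = -10.35.
Relative to the original: -10.35 ÷ 413.98 ≈ -2.5%.

-2.5%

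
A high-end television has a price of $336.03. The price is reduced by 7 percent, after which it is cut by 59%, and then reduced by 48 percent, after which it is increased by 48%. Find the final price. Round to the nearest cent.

7% decrease: $336.03 × 0.93 = $312.5079.
59% decrease: $312.5079 × 0.41 = $128.128239.
After the 48% decrease: $128.128239 × 0.52 = $66.62668428.
48% increase: $66.62668428 × 1.48 = $98.6074927344 ≈ $98.61.

$98.61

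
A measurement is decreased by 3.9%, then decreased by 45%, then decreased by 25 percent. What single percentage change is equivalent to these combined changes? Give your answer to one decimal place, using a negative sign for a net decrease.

-60.4%

The combined multiplier is 0.961 × 0.55 × 0.75 = 0.3964125.
That corresponds to a decrease of 60.4%.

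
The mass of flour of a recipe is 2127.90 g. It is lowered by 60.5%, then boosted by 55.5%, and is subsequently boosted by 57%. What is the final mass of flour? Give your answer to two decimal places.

60.5% decrease: 2127.90 × 0.395 = 840.5205.
Apply the 55.5% increase: 840.5205 × 1.555 = 1307.0093775.
Apply the 57% increase: 1307.0093775 × 1.57 = 2052.004722675 ≈ 2052.00.

2052.00 g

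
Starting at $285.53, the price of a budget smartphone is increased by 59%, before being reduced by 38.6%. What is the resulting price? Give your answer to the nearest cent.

$278.75

59% increase: $285.53 × 1.59 = $453.9927.
38.6% decrease: $453.9927 × 0.614 = $278.7515178 ≈ $278.75.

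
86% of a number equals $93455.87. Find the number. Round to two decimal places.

$93455.87 ÷ 0.86 ≈ $108669.62.

$108669.62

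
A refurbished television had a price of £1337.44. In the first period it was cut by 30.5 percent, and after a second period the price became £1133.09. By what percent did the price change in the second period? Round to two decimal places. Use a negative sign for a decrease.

21.90%

After the first period: £1337.44 × 0.695 = £929.5208.
Second-period multiplier: £1133.09 ÷ £929.5208 ≈ 1.219004.
That is a change of 21.90%.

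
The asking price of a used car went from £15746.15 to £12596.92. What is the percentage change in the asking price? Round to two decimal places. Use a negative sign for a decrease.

Change: £12596.92 − £15746.15 = -£3149.23.
Relative to the original: -£3149.23 ÷ £15746.15 = -20.00%.

-20.00%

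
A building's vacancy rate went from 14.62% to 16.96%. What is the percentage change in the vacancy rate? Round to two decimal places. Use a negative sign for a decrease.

The change is 16.96 − 14.62 = 2.34 percentage points.
Relative to the original 14.62%, that is 2.34 ÷ 14.62 ≈ 16.01%.

16.01%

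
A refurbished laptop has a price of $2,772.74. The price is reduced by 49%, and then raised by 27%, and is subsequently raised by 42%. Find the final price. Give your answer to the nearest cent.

49% decrease: $2,772.74 × 0.51 = $1414.0974.
Apply the 27% increase: $1414.0974 × 1.27 = $1795.903698.
After the 42% increase: $1795.903698 × 1.42 = $2550.18325116 ≈ $2,550.18.

$2,550.18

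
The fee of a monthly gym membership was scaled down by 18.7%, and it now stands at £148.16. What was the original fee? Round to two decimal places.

£182.24

The overall multiplier applied was 0.813.
So the original fee was £148.16 ÷ 0.813 ≈ £182.24.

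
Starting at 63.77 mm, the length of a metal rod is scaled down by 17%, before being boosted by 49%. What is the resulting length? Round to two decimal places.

78.86 mm

Each change multiplies by a factor: 0.83 × 1.49 = 1.2367.
63.77 × 1.2367 = 78.864359 ≈ 78.86.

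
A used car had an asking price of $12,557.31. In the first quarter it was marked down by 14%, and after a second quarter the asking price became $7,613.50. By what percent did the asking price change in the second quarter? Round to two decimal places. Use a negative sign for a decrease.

-29.50%

After the first quarter: $12,557.31 × 0.86 = $10799.2866.
Second-quarter multiplier: $7,613.50 ÷ $10799.2866 ≈ 0.705.
That is a change of -29.50%.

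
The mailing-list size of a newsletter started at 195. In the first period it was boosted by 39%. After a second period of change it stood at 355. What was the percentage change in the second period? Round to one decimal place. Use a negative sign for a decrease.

After the first period: 195 × 1.39 = 271.05.
Second-period multiplier: 355 ÷ 271.05 ≈ 1.30972.
That is a change of 31.0%.

31.0%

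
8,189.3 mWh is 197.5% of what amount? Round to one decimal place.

8,189.3 mWh ÷ 1.975 ≈ 4,146.5 mWh.

4,146.5 mWh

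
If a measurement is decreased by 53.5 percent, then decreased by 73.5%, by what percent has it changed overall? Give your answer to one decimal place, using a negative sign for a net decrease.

A 53.5% decrease multiplies by 0.465.
Then a 73.5% decrease: 0.465 × 0.265 = 0.123225.
Overall factor 0.123225, i.e. -87.7%.

-87.7%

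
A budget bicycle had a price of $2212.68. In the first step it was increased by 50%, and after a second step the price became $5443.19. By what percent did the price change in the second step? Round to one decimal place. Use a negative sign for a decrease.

64.0%

After the first step: $2212.68 × 1.5 = $3319.02.
Second-step multiplier: $5443.19 ÷ $3319.02 ≈ 1.64.
That is a change of 64.0%.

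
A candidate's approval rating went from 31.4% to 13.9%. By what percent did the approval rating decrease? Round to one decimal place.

55.7%

The change is 13.9 − 31.4 = -17.5 percentage points.
Relative to the original 31.4%, that is -17.5 ÷ 31.4 ≈ -55.7%.
So the approval rating fell by 55.7%.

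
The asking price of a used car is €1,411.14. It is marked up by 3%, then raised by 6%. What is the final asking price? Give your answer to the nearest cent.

€1,540.68

Apply the 3% increase: €1,411.14 × 1.03 = €1453.4742.
6% increase: €1453.4742 × 1.06 = €1540.682652 ≈ €1,540.68.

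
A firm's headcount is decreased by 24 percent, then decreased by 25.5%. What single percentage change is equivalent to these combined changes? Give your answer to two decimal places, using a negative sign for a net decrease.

-43.38%

A 24% decrease multiplies by 0.76.
Then a 25.5% decrease: 0.76 × 0.745 = 0.5662.
Overall factor 0.5662, i.e. -43.38%.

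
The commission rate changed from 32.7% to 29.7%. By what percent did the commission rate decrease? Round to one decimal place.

9.2%

The change is 29.7 − 32.7 = -3.0 percentage points.
Relative to the original 32.7%, that is -3.0 ÷ 32.7 ≈ -9.2%.
So the commission rate fell by 9.2%.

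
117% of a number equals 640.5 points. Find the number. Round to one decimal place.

640.5 points ÷ 1.17 ≈ 547.4 points.

547.4 points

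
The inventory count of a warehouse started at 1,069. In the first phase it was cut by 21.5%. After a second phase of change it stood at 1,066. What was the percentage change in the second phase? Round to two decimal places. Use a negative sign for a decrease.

After the first phase: 1,069 × 0.785 = 839.165.
Second-phase multiplier: 1,066 ÷ 839.165 ≈ 1.27031.
That is a change of 27.03%.

27.03%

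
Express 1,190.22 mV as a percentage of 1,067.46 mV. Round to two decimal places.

1,190.22 mV ÷ 1,067.46 mV ≈ 111.50%.

111.50%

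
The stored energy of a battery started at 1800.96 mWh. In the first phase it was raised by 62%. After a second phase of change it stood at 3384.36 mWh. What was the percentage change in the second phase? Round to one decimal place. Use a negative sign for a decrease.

After the first phase: 1800.96 × 1.62 = 2917.5552.
Second-phase multiplier: 3384.36 ÷ 2917.5552 ≈ 1.16.
That is a change of 16.0%.

16.0%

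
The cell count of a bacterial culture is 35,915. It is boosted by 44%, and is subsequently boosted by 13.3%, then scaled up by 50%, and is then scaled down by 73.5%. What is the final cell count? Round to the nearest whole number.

23,292

Apply the 44% increase: 35,915 × 1.44 = 51717.6.
After the 13.3% increase: 51717.6 × 1.133 = 58596.0408.
After the 50% increase: 58596.0408 × 1.5 = 87894.0612.
73.5% decrease: 87894.0612 × 0.265 = 23291.926218 ≈ 23,292.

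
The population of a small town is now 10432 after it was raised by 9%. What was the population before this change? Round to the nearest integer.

9571

The overall multiplier applied was 1.09.
So the original population was 10432 ÷ 1.09 ≈ 9571.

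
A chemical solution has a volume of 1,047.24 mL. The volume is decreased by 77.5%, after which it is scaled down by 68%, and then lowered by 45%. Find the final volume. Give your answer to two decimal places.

41.47 mL

77.5% decrease: 1,047.24 × 0.225 = 235.629.
68% decrease: 235.629 × 0.32 = 75.40128.
After the 45% decrease: 75.40128 × 0.55 = 41.470704 ≈ 41.47.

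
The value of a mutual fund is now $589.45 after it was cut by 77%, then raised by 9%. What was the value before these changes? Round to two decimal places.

$2351.22

The overall multiplier applied was 0.23 × 1.09 = 0.2507.
So the original value was $589.45 ÷ 0.2507 ≈ $2351.22.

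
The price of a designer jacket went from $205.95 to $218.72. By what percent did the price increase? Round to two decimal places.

Change: $218.72 − $205.95 = $12.77.
Relative to the original: $12.77 ÷ $205.95 ≈ 6.20%.
So the price increased by 6.20%.

6.20%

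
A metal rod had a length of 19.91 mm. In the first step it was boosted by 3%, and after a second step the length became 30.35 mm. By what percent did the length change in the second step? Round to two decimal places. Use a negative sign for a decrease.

48.00%

After the first step: 19.91 × 1.03 = 20.5073.
Second-step multiplier: 30.35 ÷ 20.5073 ≈ 1.479961.
That is a change of 48.00%.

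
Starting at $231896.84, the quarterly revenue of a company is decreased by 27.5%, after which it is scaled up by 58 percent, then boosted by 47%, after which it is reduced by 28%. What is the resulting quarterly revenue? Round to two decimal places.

$281151.08

Each change multiplies by a factor: 0.725 × 1.58 × 1.47 × 0.72 = 1.2123972.
$231896.84 × 1.2123972 = $281151.079504848 ≈ $281151.08.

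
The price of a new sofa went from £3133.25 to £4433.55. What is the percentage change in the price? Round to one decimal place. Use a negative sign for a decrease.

Change: £4433.55 − £3133.25 = £1300.30.
Relative to the original: £1300.30 ÷ £3133.25 ≈ 41.5%.

41.5%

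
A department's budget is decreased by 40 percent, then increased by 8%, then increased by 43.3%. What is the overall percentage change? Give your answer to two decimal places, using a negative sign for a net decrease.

The combined multiplier is 0.6 × 1.08 × 1.433 = 0.928584.
That corresponds to a decrease of 7.14%.

-7.14%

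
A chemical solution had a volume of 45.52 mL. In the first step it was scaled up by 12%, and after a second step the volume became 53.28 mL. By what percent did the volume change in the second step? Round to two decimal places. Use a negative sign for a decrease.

4.51%

After the first step: 45.52 × 1.12 = 50.9824.
Second-step multiplier: 53.28 ÷ 50.9824 ≈ 1.045067.
That is a change of 4.51%.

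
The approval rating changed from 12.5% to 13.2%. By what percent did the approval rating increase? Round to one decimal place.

The change is 13.2 − 12.5 = 0.7 percentage points.
Relative to the original 12.5%, that is 0.7 ÷ 12.5 = 5.6%.
So the approval rating rose by 5.6%.

5.6%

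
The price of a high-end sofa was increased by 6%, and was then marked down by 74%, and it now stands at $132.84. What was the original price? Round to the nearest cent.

$482.00

Undoing the 74% decrease: $132.84 ÷ 0.26 ≈ $510.923077.
Undoing the 6% increase: $510.923077 ÷ 1.06 ≈ $482.00.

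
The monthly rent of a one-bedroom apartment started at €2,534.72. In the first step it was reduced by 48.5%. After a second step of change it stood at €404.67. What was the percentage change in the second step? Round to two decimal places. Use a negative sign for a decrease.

After the first step: €2,534.72 × 0.515 = €1305.3808.
Second-step multiplier: €404.67 ÷ €1305.3808 ≈ 0.310001.
That is a change of -69.00%.

-69.00%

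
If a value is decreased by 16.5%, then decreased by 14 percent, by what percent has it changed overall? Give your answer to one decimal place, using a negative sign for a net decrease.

-28.2%

A 16.5% decrease multiplies by 0.835.
Then a 14% decrease: 0.835 × 0.86 = 0.7181.
Overall factor 0.7181, i.e. -28.2%.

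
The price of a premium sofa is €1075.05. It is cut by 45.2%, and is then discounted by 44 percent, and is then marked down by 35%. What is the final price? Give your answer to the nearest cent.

45.2% decrease: €1075.05 × 0.548 = €589.1274.
Apply the 44% decrease: €589.1274 × 0.56 = €329.911344.
35% decrease: €329.911344 × 0.65 = €214.4423736 ≈ €214.44.

€214.44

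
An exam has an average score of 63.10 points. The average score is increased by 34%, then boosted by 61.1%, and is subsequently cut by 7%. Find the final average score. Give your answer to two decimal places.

Each change multiplies by a factor: 1.34 × 1.611 × 0.93 = 2.0076282.
63.10 × 2.0076282 = 126.68133942 ≈ 126.68.

126.68 points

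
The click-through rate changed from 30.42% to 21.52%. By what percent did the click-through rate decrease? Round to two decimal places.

29.26%

The change is 21.52 − 30.42 = -8.90 percentage points.
Relative to the original 30.42%, that is -8.90 ÷ 30.42 ≈ -29.26%.
So the click-through rate fell by 29.26%.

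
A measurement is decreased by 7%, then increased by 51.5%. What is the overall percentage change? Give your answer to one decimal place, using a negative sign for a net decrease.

The combined multiplier is 0.93 × 1.515 = 1.40895.
That corresponds to an increase of 40.9%.

40.9%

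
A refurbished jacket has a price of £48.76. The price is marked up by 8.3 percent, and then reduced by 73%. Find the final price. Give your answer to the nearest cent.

After the 8.3% increase: £48.76 × 1.083 = £52.80708.
73% decrease: £52.80708 × 0.27 = £14.2579116 ≈ £14.26.

£14.26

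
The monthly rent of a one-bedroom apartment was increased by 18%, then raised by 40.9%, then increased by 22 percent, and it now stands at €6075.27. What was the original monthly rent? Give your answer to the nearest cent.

The overall multiplier applied was 1.18 × 1.409 × 1.22 = 2.0283964.
So the original monthly rent was €6075.27 ÷ 2.0283964 ≈ €2995.11.

€2995.11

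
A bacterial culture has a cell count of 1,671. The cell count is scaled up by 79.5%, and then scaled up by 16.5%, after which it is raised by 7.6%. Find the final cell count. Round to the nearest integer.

After the 79.5% increase: 1,671 × 1.795 = 2999.445.
16.5% increase: 2999.445 × 1.165 = 3494.353425.
Apply the 7.6% increase: 3494.353425 × 1.076 = 3759.9242853 ≈ 3,760.

3,760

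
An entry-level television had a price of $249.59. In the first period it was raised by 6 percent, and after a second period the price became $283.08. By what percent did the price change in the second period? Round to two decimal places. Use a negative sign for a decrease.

7.00%

After the first period: $249.59 × 1.06 = $264.5654.
Second-period multiplier: $283.08 ÷ $264.5654 ≈ 1.069981.
That is a change of 7.00%.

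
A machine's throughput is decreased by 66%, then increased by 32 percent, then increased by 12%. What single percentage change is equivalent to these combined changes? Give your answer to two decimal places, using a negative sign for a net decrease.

A 66% decrease multiplies by 0.34.
Then a 32% increase: 0.34 × 1.32 = 0.4488.
Then a 12% increase: 0.4488 × 1.12 = 0.502656.
Overall factor 0.502656, i.e. -49.73%.

-49.73%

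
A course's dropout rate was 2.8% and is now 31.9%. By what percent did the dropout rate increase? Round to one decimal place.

The change is 31.9 − 2.8 = 29.1 percentage points.
Relative to the original 2.8%, that is 29.1 ÷ 2.8 ≈ 1039.3%.
So the dropout rate rose by 1039.3%.

1039.3%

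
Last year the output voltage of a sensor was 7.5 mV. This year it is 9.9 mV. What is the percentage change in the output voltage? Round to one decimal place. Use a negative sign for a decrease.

Change: 9.9 − 7.5 = 2.4.
Relative to the original: 2.4 ÷ 7.5 = 32.0%.

32.0%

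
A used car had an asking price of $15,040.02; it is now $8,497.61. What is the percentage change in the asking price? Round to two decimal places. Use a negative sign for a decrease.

Change: $8,497.61 − $15,040.02 = -$6,542.41.
Relative to the original: -$6,542.41 ÷ $15,040.02 ≈ -43.50%.

-43.50%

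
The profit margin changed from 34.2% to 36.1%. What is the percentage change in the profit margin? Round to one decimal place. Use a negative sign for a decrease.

The change is 36.1 − 34.2 = 1.9 percentage points.
Relative to the original 34.2%, that is 1.9 ÷ 34.2 ≈ 5.6%.

5.6%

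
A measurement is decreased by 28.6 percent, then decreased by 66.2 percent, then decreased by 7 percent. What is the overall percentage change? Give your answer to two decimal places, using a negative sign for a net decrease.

-77.56%

A 28.6% decrease multiplies by 0.714.
Then a 66.2% decrease: 0.714 × 0.338 = 0.241332.
Then a 7% decrease: 0.241332 × 0.93 = 0.22443876.
Overall factor 0.22443876, i.e. -77.56%.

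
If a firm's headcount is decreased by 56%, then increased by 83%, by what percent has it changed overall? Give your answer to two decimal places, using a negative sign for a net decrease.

A 56% decrease multiplies by 0.44.
Then an 83% increase: 0.44 × 1.83 = 0.8052.
Overall factor 0.8052, i.e. -19.48%.

-19.48%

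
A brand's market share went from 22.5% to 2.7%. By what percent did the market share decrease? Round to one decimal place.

88.0%

The change is 2.7 − 22.5 = -19.8 percentage points.
Relative to the original 22.5%, that is -19.8 ÷ 22.5 = -88.0%.
So the market share fell by 88.0%.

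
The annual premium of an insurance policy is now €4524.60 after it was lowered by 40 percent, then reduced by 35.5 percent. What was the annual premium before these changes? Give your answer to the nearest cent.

€11691.47

Undoing the 35.5% decrease: €4524.60 ÷ 0.645 ≈ €7014.883721.
Undoing the 40% decrease: €7014.883721 ÷ 0.6 ≈ €11691.47.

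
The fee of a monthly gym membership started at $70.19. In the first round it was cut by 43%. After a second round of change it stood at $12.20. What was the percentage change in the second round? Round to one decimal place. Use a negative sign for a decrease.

-69.5%

After the first round: $70.19 × 0.57 = $40.0083.
Second-round multiplier: $12.20 ÷ $40.0083 ≈ 0.30494.
That is a change of -69.5%.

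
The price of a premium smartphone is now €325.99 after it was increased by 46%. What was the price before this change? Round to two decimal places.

The overall multiplier applied was 1.46.
So the original price was €325.99 ÷ 1.46 ≈ €223.28.

€223.28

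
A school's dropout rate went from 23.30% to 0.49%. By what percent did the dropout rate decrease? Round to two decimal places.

The change is 0.49 − 23.30 = -22.81 percentage points.
Relative to the original 23.30%, that is -22.81 ÷ 23.30 ≈ -97.90%.
So the dropout rate fell by 97.90%.

97.90%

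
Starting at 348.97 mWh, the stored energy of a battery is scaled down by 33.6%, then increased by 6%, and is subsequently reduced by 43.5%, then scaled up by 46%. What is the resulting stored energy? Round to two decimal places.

After the 33.6% decrease: 348.97 × 0.664 = 231.71608.
After the 6% increase: 231.71608 × 1.06 = 245.6190448.
Apply the 43.5% decrease: 245.6190448 × 0.565 = 138.774760312.
Apply the 46% increase: 138.774760312 × 1.46 = 202.61115005552 ≈ 202.61.

202.61 mWh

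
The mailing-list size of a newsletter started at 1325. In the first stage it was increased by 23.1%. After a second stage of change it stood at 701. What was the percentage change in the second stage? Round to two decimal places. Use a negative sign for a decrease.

After the first stage: 1325 × 1.231 = 1631.075.
Second-stage multiplier: 701 ÷ 1631.075 ≈ 0.429778.
That is a change of -57.02%.

-57.02%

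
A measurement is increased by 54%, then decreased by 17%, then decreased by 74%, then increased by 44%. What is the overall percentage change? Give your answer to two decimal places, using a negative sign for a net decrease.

The combined multiplier is 1.54 × 0.83 × 0.26 × 1.44 = 0.47855808.
That corresponds to a decrease of 52.14%.

-52.14%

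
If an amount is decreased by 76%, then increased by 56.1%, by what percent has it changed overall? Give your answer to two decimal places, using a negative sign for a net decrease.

A 76% decrease multiplies by 0.24.
Then a 56.1% increase: 0.24 × 1.561 = 0.37464.
Overall factor 0.37464, i.e. -62.54%.

-62.54%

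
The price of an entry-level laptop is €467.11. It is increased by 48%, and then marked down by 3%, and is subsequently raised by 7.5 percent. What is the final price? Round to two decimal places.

Each change multiplies by a factor: 1.48 × 0.97 × 1.075 = 1.54327.
€467.11 × 1.54327 = €720.8768497 ≈ €720.88.

€720.88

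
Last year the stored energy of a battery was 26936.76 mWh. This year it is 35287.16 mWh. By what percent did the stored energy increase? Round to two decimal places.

Change: 35287.16 − 26936.76 = 8350.40.
Relative to the original: 8350.40 ÷ 26936.76 ≈ 31.00%.
So the stored energy increased by 31.00%.

31.00%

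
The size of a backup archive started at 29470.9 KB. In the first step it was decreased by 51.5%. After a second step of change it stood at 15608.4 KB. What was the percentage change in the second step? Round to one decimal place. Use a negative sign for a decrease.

9.2%

After the first step: 29470.9 × 0.485 = 14293.3865.
Second-step multiplier: 15608.4 ÷ 14293.3865 ≈ 1.092.
That is a change of 9.2%.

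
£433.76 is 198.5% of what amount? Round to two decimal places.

£433.76 ÷ 1.985 ≈ £218.52.

£218.52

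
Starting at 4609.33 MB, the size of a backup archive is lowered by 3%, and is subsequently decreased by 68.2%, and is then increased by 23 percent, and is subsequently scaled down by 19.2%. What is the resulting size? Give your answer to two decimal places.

1413.04 MB

Each change multiplies by a factor: 0.97 × 0.318 × 1.23 × 0.808 = 0.3065598864.
4609.33 × 0.3065598864 = 1413.035681180112 ≈ 1413.04.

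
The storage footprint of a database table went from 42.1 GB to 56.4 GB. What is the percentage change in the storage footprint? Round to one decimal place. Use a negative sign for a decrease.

34.0%

Change: 56.4 − 42.1 = 14.3.
Relative to the original: 14.3 ÷ 42.1 ≈ 34.0%.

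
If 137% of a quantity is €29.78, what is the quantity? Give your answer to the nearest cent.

€21.74

€29.78 ÷ 1.37 ≈ €21.74.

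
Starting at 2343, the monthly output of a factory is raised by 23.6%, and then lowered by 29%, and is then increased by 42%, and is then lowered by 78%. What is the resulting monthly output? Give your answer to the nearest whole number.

642

Each change multiplies by a factor: 1.236 × 0.71 × 1.42 × 0.22 = 0.274149744.
2343 × 0.274149744 = 642.332850192 ≈ 642.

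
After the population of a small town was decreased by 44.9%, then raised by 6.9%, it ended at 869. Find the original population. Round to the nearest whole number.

Undoing the 6.9% increase: 869 ÷ 1.069 ≈ 812.909261.
Undoing the 44.9% decrease: 812.909261 ÷ 0.551 ≈ 1,475.

1,475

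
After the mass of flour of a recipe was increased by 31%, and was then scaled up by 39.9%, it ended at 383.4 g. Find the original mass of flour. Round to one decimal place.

209.2 g

The overall multiplier applied was 1.31 × 1.399 = 1.83269.
So the original mass of flour was 383.4 ÷ 1.83269 ≈ 209.2 g.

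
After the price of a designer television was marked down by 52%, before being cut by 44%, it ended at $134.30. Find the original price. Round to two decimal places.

The overall multiplier applied was 0.48 × 0.56 = 0.2688.
So the original price was $134.30 ÷ 0.2688 ≈ $499.63.

$499.63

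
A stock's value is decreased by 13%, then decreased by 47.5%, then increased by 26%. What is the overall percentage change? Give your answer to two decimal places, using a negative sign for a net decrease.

-42.45%

The combined multiplier is 0.87 × 0.525 × 1.26 = 0.575505.
That corresponds to a decrease of 42.45%.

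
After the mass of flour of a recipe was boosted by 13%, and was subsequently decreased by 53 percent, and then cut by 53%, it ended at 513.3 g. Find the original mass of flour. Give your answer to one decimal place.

Undoing the 53% decrease: 513.3 ÷ 0.47 ≈ 1092.12766.
Undoing the 53% decrease: 1092.12766 ÷ 0.47 ≈ 2323.675872.
Undoing the 13% increase: 2323.675872 ÷ 1.13 ≈ 2056.4 g.

2056.4 g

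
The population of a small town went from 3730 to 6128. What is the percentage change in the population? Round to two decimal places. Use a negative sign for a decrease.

Change: 6128 − 3730 = 2398.
Relative to the original: 2398 ÷ 3730 ≈ 64.29%.

64.29%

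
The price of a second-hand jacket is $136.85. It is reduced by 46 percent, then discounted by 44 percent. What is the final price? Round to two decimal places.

Apply the 46% decrease: $136.85 × 0.54 = $73.899.
Apply the 44% decrease: $73.899 × 0.56 = $41.38344 ≈ $41.38.

$41.38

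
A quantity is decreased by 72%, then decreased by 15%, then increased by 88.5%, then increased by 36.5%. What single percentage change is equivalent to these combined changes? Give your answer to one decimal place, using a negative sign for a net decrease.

-38.8%

The combined multiplier is 0.28 × 0.85 × 1.885 × 1.365 = 0.61237995.
That corresponds to a decrease of 38.8%.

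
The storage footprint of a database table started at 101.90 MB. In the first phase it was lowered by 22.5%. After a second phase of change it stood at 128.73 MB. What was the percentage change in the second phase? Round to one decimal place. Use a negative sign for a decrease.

63.0%

After the first phase: 101.90 × 0.775 = 78.9725.
Second-phase multiplier: 128.73 ÷ 78.9725 ≈ 1.63006.
That is a change of 63.0%.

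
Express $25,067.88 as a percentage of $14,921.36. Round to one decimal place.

$25,067.88 ÷ $14,921.36 ≈ 168.0%.

168.0%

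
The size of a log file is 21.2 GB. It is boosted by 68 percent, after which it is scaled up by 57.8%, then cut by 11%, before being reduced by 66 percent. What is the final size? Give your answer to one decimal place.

68% increase: 21.2 × 1.68 = 35.616.
After the 57.8% increase: 35.616 × 1.578 = 56.202048.
Apply the 11% decrease: 56.202048 × 0.89 = 50.01982272.
Apply the 66% decrease: 50.01982272 × 0.34 = 17.0067397248 ≈ 17.0.

17.0 GB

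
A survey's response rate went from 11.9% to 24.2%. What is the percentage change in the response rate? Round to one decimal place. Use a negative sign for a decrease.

103.4%

The change is 24.2 − 11.9 = 12.3 percentage points.
Relative to the original 11.9%, that is 12.3 ÷ 11.9 ≈ 103.4%.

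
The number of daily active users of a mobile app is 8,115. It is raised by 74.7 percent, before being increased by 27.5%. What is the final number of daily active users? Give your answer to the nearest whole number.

Apply the 74.7% increase: 8,115 × 1.747 = 14176.905.
Apply the 27.5% increase: 14176.905 × 1.275 = 18075.553875 ≈ 18,076.

18,076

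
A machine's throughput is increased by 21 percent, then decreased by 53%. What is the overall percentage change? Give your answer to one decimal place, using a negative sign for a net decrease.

-43.1%

A 21% increase multiplies by 1.21.
Then a 53% decrease: 1.21 × 0.47 = 0.5687.
Overall factor 0.5687, i.e. -43.1%.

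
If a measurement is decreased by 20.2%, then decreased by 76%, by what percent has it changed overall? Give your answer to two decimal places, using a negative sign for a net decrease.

A 20.2% decrease multiplies by 0.798.
Then a 76% decrease: 0.798 × 0.24 = 0.19152.
Overall factor 0.19152, i.e. -80.85%.

-80.85%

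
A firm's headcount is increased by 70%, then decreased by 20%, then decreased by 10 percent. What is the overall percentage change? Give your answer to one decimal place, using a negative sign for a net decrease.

A 70% increase multiplies by 1.7.
Then a 20% decrease: 1.7 × 0.8 = 1.36.
Then a 10% decrease: 1.36 × 0.9 = 1.224.
Overall factor 1.224, i.e. 22.4%.

22.4%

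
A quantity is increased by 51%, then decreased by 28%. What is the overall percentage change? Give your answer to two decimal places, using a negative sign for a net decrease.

A 51% increase multiplies by 1.51.
Then a 28% decrease: 1.51 × 0.72 = 1.0872.
Overall factor 1.0872, i.e. 8.72%.

8.72%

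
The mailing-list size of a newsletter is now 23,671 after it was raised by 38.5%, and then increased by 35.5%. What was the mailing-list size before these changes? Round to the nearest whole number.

12,613

Undoing the 35.5% increase: 23,671 ÷ 1.355 ≈ 17469.372694.
Undoing the 38.5% increase: 17469.372694 ÷ 1.385 ≈ 12,613.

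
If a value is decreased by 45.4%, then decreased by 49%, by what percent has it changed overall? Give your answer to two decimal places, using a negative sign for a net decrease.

-72.15%

A 45.4% decrease multiplies by 0.546.
Then a 49% decrease: 0.546 × 0.51 = 0.27846.
Overall factor 0.27846, i.e. -72.15%.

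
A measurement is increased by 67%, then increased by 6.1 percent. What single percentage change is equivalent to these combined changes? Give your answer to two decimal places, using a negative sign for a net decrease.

77.19%

A 67% increase multiplies by 1.67.
Then a 6.1% increase: 1.67 × 1.061 = 1.77187.
Overall factor 1.77187, i.e. 77.19%.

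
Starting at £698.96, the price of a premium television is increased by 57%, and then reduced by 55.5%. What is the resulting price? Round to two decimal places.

Each change multiplies by a factor: 1.57 × 0.445 = 0.69865.
£698.96 × 0.69865 = £488.328404 ≈ £488.33.

£488.33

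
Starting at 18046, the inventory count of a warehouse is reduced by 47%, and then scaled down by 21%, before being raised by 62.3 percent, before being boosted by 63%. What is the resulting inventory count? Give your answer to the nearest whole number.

19989

Apply the 47% decrease: 18046 × 0.53 = 9564.38.
Apply the 21% decrease: 9564.38 × 0.79 = 7555.8602.
Apply the 62.3% increase: 7555.8602 × 1.623 = 12263.1611046.
63% increase: 12263.1611046 × 1.63 = 19988.952600498 ≈ 19989.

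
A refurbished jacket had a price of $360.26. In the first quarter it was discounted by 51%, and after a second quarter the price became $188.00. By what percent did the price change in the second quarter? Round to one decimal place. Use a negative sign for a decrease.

After the first quarter: $360.26 × 0.49 = $176.5274.
Second-quarter multiplier: $188.00 ÷ $176.5274 ≈ 1.06499.
That is a change of 6.5%.

6.5%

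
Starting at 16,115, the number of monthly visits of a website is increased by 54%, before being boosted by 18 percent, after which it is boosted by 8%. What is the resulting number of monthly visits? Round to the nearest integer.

31,627

Apply the 54% increase: 16,115 × 1.54 = 24817.1.
18% increase: 24817.1 × 1.18 = 29284.178.
Apply the 8% increase: 29284.178 × 1.08 = 31626.91224 ≈ 31,627.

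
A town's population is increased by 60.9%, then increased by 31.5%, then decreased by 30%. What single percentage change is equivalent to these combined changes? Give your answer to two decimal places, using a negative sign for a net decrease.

48.11%

A 60.9% increase multiplies by 1.609.
Then a 31.5% increase: 1.609 × 1.315 = 2.115835.
Then a 30% decrease: 2.115835 × 0.7 = 1.4810845.
Overall factor 1.4810845, i.e. 48.11%.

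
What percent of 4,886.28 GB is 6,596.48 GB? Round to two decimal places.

6,596.48 GB ÷ 4,886.28 GB ≈ 135.00%.

135.00%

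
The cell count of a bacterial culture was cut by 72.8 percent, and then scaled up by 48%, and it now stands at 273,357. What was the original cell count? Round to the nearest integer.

679,047

The overall multiplier applied was 0.272 × 1.48 = 0.40256.
So the original cell count was 273,357 ÷ 0.40256 ≈ 679,047.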